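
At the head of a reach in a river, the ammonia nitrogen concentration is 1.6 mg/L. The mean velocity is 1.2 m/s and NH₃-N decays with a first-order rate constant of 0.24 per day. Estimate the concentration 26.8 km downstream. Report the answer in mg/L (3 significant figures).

Travel time t = 26.8 km / 1.2 m/s = 2.68e+04/1.2 = 2.233e+04 s = 0.2585 d.
First-order decay: C = 1.6·exp(−0.24·0.2585) = 1.6·0.9398 = 1.504 mg/L.

1.50 mg/L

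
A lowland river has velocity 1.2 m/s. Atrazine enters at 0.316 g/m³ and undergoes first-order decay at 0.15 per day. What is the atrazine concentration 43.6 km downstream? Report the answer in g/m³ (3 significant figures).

0.297 g/m³

Travel time t = 43.6 km / 1.2 m/s = 4.36e+04/1.2 = 3.633e+04 s = 0.4205 d.
First-order decay: C = 0.316·exp(−0.15·0.4205) = 0.316·0.9389 = 0.2967 g/m³.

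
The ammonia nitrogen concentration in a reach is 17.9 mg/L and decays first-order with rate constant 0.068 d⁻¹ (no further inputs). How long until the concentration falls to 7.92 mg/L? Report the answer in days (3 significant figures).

t = ln(C₀/C)/k = ln(17.9/7.92)/0.068 = 0.8154/0.068 = 11.99 d.

12.0 d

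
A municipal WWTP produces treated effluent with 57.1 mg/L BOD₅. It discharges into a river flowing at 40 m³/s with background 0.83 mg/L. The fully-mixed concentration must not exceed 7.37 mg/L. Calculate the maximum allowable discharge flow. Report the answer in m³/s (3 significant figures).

Mass balance at complete mixing: C_std·(Q_w + Q_r) = Q_w·C_e + Q_r·C_b.
Rearranging, Q_w = Q_r·(C_std − C_b)/(C_e − C_std) = 40·(7.37 − 0.83) / (57.1 − 7.37) = 5.26 m³/s.

5.26 m³/s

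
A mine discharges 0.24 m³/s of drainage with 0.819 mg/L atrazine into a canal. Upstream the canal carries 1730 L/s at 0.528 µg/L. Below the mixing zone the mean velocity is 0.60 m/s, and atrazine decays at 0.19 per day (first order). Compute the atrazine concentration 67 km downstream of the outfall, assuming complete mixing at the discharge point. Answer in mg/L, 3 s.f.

1730 L/s = 1.73 m³/s.
0.528 µg/L = 0.000528 mg/L.
After complete mixing, C₀ = (0.24·0.819 + 1.73·0.000528) / 1.97 = 0.1002 mg/L.
Travel time t = 6.7e+04 m / 0.60 m/s = 1.117e+05 s = 1.292 d.
C = 0.1002·exp(−0.19·1.292) = 0.1002·0.7823 = 0.07841 mg/L.

0.0784 mg/L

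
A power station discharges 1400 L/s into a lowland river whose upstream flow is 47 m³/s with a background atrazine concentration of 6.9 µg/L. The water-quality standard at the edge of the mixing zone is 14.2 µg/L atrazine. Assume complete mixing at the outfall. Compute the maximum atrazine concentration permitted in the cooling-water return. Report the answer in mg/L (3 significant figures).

0.259 mg/L

1400 L/s = 1.4 m³/s.
6.9 µg/L = 0.0069 mg/L.
14.2 µg/L = 0.0142 mg/L.
Mass balance: 0.0142·48.4 = 1.4·Cₑ + 47·0.0069.
Cₑ = (0.6873 − 0.3243) / 1.4 = 0.2593 mg/L.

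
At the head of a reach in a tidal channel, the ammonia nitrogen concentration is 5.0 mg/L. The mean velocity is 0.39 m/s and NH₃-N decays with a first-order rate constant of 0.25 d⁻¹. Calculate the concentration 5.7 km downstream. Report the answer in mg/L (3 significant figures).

Travel time t = 5.7 km / 0.39 m/s = 5700/0.39 = 1.462e+04 s = 0.1692 d.
First-order decay: C = 5.0·exp(−0.25·0.1692) = 5.0·0.9586 = 4.793 mg/L.

4.79 mg/L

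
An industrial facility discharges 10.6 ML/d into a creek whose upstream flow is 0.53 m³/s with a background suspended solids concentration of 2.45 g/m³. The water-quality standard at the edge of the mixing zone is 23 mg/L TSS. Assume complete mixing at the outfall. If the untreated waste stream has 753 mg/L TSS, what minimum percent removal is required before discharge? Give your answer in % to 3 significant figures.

10.6 ML/d = 0.1227 m³/s.
Mass balance: 23·0.6527 = 0.1227·Cₑ + 0.53·2.45.
Cₑ = (15.01 − 1.299) / 0.1227 = 111.8 mg/L.
Required removal = 1 − 111.8/753 = 85.16 %.

85.2 %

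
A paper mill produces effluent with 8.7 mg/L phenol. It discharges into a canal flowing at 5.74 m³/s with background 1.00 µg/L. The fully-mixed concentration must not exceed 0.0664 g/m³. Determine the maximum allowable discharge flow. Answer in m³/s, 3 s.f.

1.00 µg/L = 0.001 mg/L.
Mass balance at complete mixing: C_std·(Q_w + Q_r) = Q_w·C_e + Q_r·C_b.
Rearranging, Q_w = Q_r·(C_std − C_b)/(C_e − C_std) = 5.74·(0.0664 − 0.001) / (8.7 − 0.0664) = 0.04348 m³/s.

0.0435 m³/s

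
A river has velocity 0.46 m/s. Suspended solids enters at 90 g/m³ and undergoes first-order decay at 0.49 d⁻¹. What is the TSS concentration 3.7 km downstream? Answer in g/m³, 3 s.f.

Travel time t = 3.7 km / 0.46 m/s = 3700/0.46 = 8043 s = 0.0931 d.
First-order decay: C = 90·exp(−0.49·0.0931) = 90·0.9554 = 85.99 g/m³.

86.0 g/m³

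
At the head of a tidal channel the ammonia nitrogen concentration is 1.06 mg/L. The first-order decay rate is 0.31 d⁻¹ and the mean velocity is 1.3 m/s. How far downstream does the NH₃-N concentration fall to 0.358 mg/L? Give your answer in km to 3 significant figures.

From C = C₀·e^(−kt), t = ln(C₀/C)/k = ln(1.06/0.358)/0.31 = 1.085/0.31 = 3.502 d.
Distance = v·t = 1.3 m/s × 3.025e+05 s = 3.933e+05 m = 393.3 km.

393 km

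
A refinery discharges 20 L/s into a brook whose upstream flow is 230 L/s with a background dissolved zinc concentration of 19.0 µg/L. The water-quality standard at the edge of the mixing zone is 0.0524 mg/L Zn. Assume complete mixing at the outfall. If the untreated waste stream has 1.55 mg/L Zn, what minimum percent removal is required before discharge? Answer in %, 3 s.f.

20 L/s = 0.02 m³/s.
230 L/s = 0.23 m³/s.
19.0 µg/L = 0.019 mg/L.
Mass balance: 0.0524·0.25 = 0.02·Cₑ + 0.23·0.019.
Cₑ = (0.0131 − 0.00437) / 0.02 = 0.4365 mg/L.
Required removal = 1 − 0.4365/1.55 = 71.84 %.

71.8 %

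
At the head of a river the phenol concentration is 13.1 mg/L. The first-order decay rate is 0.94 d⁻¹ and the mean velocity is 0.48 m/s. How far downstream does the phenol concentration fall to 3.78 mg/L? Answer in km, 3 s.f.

From C = C₀·e^(−kt), t = ln(C₀/C)/k = ln(13.1/3.78)/0.94 = 1.243/0.94 = 1.322 d.
Distance = v·t = 0.48 m/s × 1.142e+05 s = 5.484e+04 m = 54.84 km.

54.8 km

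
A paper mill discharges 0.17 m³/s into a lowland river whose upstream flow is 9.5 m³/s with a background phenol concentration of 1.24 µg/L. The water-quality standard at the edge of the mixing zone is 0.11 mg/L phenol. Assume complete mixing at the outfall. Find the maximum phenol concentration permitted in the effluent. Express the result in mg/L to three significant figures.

1.24 µg/L = 0.00124 mg/L.
Mass balance: 0.11·9.67 = 0.17·Cₑ + 9.5·0.00124.
Cₑ = (1.064 − 0.01178) / 0.17 = 6.188 mg/L.

6.19 mg/L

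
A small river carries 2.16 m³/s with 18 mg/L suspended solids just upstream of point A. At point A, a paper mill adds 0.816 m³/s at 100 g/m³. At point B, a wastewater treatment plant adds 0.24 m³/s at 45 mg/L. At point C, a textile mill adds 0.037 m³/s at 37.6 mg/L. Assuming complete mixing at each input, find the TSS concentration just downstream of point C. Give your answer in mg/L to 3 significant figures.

40.8 mg/L

After input A: C = (2.16·18 + 0.816·100) / 2.976 = 40.48 mg/L.
After input B: C = (2.976·40.48 + 0.24·45) / 3.216 = 40.82 mg/L.
After input C: C = (3.216·40.82 + 0.037·37.6) / 3.253 = 40.78 mg/L.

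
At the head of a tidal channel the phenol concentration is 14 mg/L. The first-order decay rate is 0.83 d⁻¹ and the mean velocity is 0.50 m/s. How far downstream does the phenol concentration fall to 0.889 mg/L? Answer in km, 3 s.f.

From C = C₀·e^(−kt), t = ln(C₀/C)/k = ln(14/0.889)/0.83 = 2.757/0.83 = 3.321 d.
Distance = v·t = 0.50 m/s × 2.87e+05 s = 1.435e+05 m = 143.5 km.

143 km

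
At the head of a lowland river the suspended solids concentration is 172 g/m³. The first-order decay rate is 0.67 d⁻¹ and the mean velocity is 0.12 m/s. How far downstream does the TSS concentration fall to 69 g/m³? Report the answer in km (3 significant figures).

14.1 km

From C = C₀·e^(−kt), t = ln(C₀/C)/k = ln(172/69)/0.67 = 0.9134/0.67 = 1.363 d.
Distance = v·t = 0.12 m/s × 1.178e+05 s = 1.413e+04 m = 14.13 km.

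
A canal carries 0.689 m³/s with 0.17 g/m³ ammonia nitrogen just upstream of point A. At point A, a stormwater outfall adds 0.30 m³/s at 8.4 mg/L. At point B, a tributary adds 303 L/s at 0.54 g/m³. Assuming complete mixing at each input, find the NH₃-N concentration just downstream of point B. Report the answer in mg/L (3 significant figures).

2.17 mg/L

After input A: C = (0.689·0.17 + 0.3·8.4) / 0.989 = 2.666 mg/L.
303 L/s = 0.303 m³/s.
After input B: C = (0.989·2.666 + 0.303·0.54) / 1.292 = 2.168 mg/L.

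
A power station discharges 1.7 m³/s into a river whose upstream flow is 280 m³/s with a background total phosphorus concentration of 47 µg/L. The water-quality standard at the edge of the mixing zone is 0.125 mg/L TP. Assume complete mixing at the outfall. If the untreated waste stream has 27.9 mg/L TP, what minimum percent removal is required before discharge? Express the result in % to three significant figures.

53.5 %

47 µg/L = 0.047 mg/L.
Mass balance: 0.125·281.7 = 1.7·Cₑ + 280·0.047.
Cₑ = (35.21 − 13.16) / 1.7 = 12.97 mg/L.
Required removal = 1 − 12.97/27.9 = 53.51 %.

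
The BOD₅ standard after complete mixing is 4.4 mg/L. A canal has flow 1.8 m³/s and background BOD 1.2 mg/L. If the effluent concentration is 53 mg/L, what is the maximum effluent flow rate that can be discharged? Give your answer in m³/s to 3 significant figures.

0.119 m³/s

Mass balance at complete mixing: C_std·(Q_w + Q_r) = Q_w·C_e + Q_r·C_b.
Rearranging, Q_w = Q_r·(C_std − C_b)/(C_e − C_std) = 1.8·(4.4 − 1.2) / (53 − 4.4) = 0.1185 m³/s.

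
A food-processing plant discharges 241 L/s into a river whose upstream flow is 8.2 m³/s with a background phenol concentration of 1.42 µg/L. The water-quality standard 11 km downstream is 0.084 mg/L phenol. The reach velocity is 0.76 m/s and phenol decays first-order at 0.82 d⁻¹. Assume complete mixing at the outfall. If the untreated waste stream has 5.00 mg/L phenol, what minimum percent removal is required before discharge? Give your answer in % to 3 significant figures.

33.5 %

241 L/s = 0.241 m³/s.
1.42 µg/L = 0.00142 mg/L.
Travel time to the compliance point: t = 1.1e+04/0.76 = 1.447e+04 s = 0.1675 d; decay factor exp(−0.82·0.1675) = 0.8717.
So the concentration just after mixing may be at most 0.084/0.8717 = 0.09637 mg/L.
Mass balance: 0.09637·8.441 = 0.241·Cₑ + 8.2·0.00142.
Cₑ = (0.8134 − 0.01164) / 0.241 = 3.327 mg/L.
Required removal = 1 − 3.327/5.00 = 33.46 %.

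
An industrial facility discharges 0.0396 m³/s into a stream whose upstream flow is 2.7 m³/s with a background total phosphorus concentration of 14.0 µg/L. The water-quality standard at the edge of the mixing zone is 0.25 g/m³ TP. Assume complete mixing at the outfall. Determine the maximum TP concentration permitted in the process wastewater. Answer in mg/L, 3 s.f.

16.3 mg/L

14.0 µg/L = 0.014 mg/L.
Mass balance: 0.25·2.74 = 0.0396·Cₑ + 2.7·0.014.
Cₑ = (0.6849 − 0.0378) / 0.0396 = 16.34 mg/L.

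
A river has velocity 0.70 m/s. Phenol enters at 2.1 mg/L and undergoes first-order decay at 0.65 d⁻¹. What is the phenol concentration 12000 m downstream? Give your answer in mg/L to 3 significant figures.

1.85 mg/L

Travel time t = 12000 m / 0.70 m/s = 1.2e+04/0.70 = 1.714e+04 s = 0.1984 d.
First-order decay: C = 2.1·exp(−0.65·0.1984) = 2.1·0.879 = 1.846 mg/L.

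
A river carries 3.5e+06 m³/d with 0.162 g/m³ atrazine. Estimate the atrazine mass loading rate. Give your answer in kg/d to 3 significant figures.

3.5e+06 m³/d = 40.51 m³/s.
Mass flux = Q·C = 40.51 m³/s × 0.162 g/m³ = 6.562 g/s.
= 6.562 g/s × 86.4 = 567 kg/d.

567 kg/d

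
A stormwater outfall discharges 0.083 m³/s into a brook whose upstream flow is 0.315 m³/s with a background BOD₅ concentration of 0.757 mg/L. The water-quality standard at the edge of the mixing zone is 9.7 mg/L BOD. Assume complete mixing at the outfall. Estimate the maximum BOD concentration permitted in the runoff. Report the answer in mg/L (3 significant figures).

Mass balance: 9.7·0.398 = 0.083·Cₑ + 0.315·0.757.
Cₑ = (3.861 − 0.2385) / 0.083 = 43.64 mg/L.

43.6 mg/L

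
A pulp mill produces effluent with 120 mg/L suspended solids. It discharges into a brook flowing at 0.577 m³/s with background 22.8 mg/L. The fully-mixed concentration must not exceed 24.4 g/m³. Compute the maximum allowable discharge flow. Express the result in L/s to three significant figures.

Mass balance at complete mixing: C_std·(Q_w + Q_r) = Q_w·C_e + Q_r·C_b.
Rearranging, Q_w = Q_r·(C_std − C_b)/(C_e − C_std) = 0.577·(24.4 − 22.8) / (120 − 24.4) = 0.009657 m³/s.
= 9.657 L/s.

9.66 L/s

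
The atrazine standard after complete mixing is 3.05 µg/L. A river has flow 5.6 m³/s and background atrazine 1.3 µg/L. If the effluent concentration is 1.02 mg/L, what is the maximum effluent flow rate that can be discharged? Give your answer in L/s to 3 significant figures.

1.3 µg/L = 0.0013 mg/L.
3.05 µg/L = 0.00305 mg/L.
Mass balance at complete mixing: C_std·(Q_w + Q_r) = Q_w·C_e + Q_r·C_b.
Rearranging, Q_w = Q_r·(C_std − C_b)/(C_e − C_std) = 5.6·(0.00305 − 0.0013) / (1.02 − 0.00305) = 0.009637 m³/s.
= 9.637 L/s.

9.64 L/s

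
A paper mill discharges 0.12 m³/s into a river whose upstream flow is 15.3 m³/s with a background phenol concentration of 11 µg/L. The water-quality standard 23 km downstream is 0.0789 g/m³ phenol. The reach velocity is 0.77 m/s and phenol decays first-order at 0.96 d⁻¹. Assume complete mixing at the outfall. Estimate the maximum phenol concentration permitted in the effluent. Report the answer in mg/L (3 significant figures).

12.7 mg/L

11 µg/L = 0.011 mg/L.
Travel time to the compliance point: t = 2.3e+04/0.77 = 2.987e+04 s = 0.3457 d; decay factor exp(−0.96·0.3457) = 0.7176.
So the concentration just after mixing may be at most 0.0789/0.7176 = 0.11 mg/L.
Mass balance: 0.11·15.42 = 0.12·Cₑ + 15.3·0.011.
Cₑ = (1.696 − 0.1683) / 0.12 = 12.73 mg/L.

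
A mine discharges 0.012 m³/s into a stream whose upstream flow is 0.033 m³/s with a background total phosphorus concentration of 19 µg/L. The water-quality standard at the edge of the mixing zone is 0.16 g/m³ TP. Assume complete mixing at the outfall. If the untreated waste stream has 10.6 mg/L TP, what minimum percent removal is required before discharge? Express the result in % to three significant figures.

19 µg/L = 0.019 mg/L.
Mass balance: 0.16·0.045 = 0.012·Cₑ + 0.033·0.019.
Cₑ = (0.0072 − 0.000627) / 0.012 = 0.5477 mg/L.
Required removal = 1 − 0.5477/10.6 = 94.83 %.

94.8 %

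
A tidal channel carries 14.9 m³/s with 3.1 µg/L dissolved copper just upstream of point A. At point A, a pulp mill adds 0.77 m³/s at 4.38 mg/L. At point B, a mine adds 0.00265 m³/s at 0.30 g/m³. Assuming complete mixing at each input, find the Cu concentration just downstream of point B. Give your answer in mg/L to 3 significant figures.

3.1 µg/L = 0.0031 mg/L.
After input A: C = (14.9·0.0031 + 0.77·4.38) / 15.67 = 0.2182 mg/L.
After input B: C = (15.67·0.2182 + 0.00265·0.3) / 15.67 = 0.2182 mg/L.

0.218 mg/L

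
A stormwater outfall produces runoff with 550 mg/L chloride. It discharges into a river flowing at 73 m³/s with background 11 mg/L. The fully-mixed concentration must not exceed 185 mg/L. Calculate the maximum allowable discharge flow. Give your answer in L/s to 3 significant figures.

Mass balance at complete mixing: C_std·(Q_w + Q_r) = Q_w·C_e + Q_r·C_b.
Rearranging, Q_w = Q_r·(C_std − C_b)/(C_e − C_std) = 73·(185 − 11) / (550 − 185) = 34.8 m³/s.
= 3.48e+04 L/s.

34800 L/s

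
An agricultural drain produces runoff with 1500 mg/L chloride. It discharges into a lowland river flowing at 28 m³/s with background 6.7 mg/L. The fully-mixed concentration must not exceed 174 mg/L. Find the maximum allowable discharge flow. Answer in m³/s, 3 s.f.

3.53 m³/s

Mass balance at complete mixing: C_std·(Q_w + Q_r) = Q_w·C_e + Q_r·C_b.
Rearranging, Q_w = Q_r·(C_std − C_b)/(C_e − C_std) = 28·(174 − 6.7) / (1500 − 174) = 3.533 m³/s.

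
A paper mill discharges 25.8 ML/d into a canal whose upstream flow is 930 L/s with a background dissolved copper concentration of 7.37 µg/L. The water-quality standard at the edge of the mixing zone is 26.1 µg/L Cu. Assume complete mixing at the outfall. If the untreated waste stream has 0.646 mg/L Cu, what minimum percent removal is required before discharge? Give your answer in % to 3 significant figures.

25.8 ML/d = 0.2986 m³/s.
930 L/s = 0.93 m³/s.
7.37 µg/L = 0.00737 mg/L.
26.1 µg/L = 0.0261 mg/L.
Mass balance: 0.0261·1.229 = 0.2986·Cₑ + 0.93·0.00737.
Cₑ = (0.03207 − 0.006854) / 0.2986 = 0.08443 mg/L.
Required removal = 1 − 0.08443/0.646 = 86.93 %.

86.9 %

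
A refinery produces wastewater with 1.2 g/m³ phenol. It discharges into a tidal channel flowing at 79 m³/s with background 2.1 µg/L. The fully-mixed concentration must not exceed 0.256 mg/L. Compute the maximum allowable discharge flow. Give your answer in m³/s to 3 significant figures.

21.2 m³/s

2.1 µg/L = 0.0021 mg/L.
Mass balance at complete mixing: C_std·(Q_w + Q_r) = Q_w·C_e + Q_r·C_b.
Rearranging, Q_w = Q_r·(C_std − C_b)/(C_e − C_std) = 79·(0.256 − 0.0021) / (1.2 − 0.256) = 21.25 m³/s.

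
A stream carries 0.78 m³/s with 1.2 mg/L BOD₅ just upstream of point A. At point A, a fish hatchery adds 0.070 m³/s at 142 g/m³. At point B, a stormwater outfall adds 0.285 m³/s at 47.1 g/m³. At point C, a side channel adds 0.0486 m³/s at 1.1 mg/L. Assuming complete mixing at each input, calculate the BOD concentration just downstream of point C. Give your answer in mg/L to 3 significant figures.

20.6 mg/L

After input A: C = (0.78·1.2 + 0.07·142) / 0.85 = 12.8 mg/L.
After input B: C = (0.85·12.8 + 0.285·47.1) / 1.135 = 21.41 mg/L.
After input C: C = (1.135·21.41 + 0.0486·1.1) / 1.184 = 20.58 mg/L.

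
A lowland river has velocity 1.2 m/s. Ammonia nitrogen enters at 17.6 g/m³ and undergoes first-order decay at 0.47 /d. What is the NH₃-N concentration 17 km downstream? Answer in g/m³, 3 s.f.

16.3 g/m³

Travel time t = 17 km / 1.2 m/s = 1.7e+04/1.2 = 1.417e+04 s = 0.164 d.
First-order decay: C = 17.6·exp(−0.47·0.164) = 17.6·0.9258 = 16.29 g/m³.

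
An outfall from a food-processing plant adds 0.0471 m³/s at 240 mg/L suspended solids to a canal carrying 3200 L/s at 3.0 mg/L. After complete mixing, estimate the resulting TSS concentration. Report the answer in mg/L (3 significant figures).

6.44 mg/L

3200 L/s = 3.2 m³/s.
Conservation of mass across the mixing zone: C = (0.0471·240 + 3.2·3) / (0.0471 + 3.2) = 20.9/3.247 = 6.438 mg/L.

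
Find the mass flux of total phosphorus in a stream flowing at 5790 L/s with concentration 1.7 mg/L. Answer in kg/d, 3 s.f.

850 kg/d

5790 L/s = 5.79 m³/s.
Mass flux = Q·C = 5.79 m³/s × 1.7 g/m³ = 9.843 g/s.
= 9.843 g/s × 86.4 = 850.4 kg/d.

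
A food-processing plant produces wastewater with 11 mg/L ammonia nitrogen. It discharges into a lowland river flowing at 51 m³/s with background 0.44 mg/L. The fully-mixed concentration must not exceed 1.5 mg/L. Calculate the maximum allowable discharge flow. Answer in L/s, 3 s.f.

5690 L/s

Mass balance at complete mixing: C_std·(Q_w + Q_r) = Q_w·C_e + Q_r·C_b.
Rearranging, Q_w = Q_r·(C_std − C_b)/(C_e − C_std) = 51·(1.5 − 0.44) / (11 − 1.5) = 5.691 m³/s.
= 5691 L/s.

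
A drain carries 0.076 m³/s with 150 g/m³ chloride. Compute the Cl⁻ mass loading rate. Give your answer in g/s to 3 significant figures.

11.4 g/s

Mass flux = Q·C = 0.076 m³/s × 150 g/m³ = 11.4 g/s.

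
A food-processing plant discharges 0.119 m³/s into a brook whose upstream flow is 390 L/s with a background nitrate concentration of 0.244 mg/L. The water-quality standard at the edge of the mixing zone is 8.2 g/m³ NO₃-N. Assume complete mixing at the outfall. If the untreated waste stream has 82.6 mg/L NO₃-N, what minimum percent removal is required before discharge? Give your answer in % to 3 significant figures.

58.5 %

390 L/s = 0.39 m³/s.
Mass balance: 8.2·0.509 = 0.119·Cₑ + 0.39·0.244.
Cₑ = (4.174 − 0.09516) / 0.119 = 34.27 mg/L.
Required removal = 1 − 34.27/82.6 = 58.51 %.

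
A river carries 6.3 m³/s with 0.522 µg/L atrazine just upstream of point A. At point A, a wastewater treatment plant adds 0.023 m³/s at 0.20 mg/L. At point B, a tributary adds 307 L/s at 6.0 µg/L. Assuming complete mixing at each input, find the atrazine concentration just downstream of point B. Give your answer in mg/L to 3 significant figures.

0.00147 mg/L

0.522 µg/L = 0.000522 mg/L.
After input A: C = (6.3·0.000522 + 0.023·0.2) / 6.323 = 0.001248 mg/L.
307 L/s = 0.307 m³/s.
6.0 µg/L = 0.006 mg/L.
After input B: C = (6.323·0.001248 + 0.307·0.006) / 6.63 = 0.001468 mg/L.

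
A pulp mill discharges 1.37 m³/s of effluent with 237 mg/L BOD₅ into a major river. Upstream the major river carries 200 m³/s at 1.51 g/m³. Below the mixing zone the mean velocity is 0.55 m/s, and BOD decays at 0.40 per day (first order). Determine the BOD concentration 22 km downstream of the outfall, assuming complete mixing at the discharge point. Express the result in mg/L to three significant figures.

2.59 mg/L

After complete mixing, C₀ = (1.37·237 + 200·1.51) / 201.4 = 3.112 mg/L.
Travel time t = 2.2e+04 m / 0.55 m/s = 4e+04 s = 0.463 d.
C = 3.112·exp(−0.40·0.463) = 3.112·0.831 = 2.586 mg/L.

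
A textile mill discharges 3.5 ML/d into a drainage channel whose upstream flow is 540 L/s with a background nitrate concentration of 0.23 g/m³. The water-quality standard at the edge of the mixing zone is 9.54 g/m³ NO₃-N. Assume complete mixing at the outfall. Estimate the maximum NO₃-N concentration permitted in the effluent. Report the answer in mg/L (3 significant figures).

3.5 ML/d = 0.04051 m³/s.
540 L/s = 0.54 m³/s.
Mass balance: 9.54·0.5805 = 0.04051·Cₑ + 0.54·0.23.
Cₑ = (5.538 − 0.1242) / 0.04051 = 133.6 mg/L.

134 mg/L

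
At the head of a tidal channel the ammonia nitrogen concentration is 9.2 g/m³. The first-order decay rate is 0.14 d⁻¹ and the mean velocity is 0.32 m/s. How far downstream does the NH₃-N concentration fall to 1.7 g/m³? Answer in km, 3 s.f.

From C = C₀·e^(−kt), t = ln(C₀/C)/k = ln(9.2/1.7)/0.14 = 1.689/0.14 = 12.06 d.
Distance = v·t = 0.32 m/s × 1.042e+06 s = 3.335e+05 m = 333.5 km.

333 km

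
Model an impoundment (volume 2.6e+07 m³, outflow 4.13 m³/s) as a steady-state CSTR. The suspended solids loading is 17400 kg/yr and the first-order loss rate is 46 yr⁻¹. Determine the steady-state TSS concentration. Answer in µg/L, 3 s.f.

13.1 µg/L

Outflow Q = 4.13 m³/s × 3.156e+07 s/yr = 1.303e+08 m³/yr.
Steady-state CSTR mass balance: W = Q·C + k·V·C, so C = W/(Q + kV).
Q + kV = 1.303e+08 + 46·2.6e+07 = 1.326e+09 m³/yr.
C = 17400/1.326e+09 = 1.312e-05 kg/m³ = 0.01312 mg/L = 13.12 µg/L.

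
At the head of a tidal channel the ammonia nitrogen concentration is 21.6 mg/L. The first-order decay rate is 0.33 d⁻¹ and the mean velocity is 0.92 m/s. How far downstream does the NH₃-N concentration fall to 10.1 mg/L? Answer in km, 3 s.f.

From C = C₀·e^(−kt), t = ln(C₀/C)/k = ln(21.6/10.1)/0.33 = 0.7602/0.33 = 2.304 d.
Distance = v·t = 0.92 m/s × 1.99e+05 s = 1.831e+05 m = 183.1 km.

183 km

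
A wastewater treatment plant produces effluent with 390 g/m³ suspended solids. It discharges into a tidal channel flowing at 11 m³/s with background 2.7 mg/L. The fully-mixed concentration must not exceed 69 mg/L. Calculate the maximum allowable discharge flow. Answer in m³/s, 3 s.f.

Mass balance at complete mixing: C_std·(Q_w + Q_r) = Q_w·C_e + Q_r·C_b.
Rearranging, Q_w = Q_r·(C_std − C_b)/(C_e − C_std) = 11·(69 − 2.7) / (390 − 69) = 2.272 m³/s.

2.27 m³/s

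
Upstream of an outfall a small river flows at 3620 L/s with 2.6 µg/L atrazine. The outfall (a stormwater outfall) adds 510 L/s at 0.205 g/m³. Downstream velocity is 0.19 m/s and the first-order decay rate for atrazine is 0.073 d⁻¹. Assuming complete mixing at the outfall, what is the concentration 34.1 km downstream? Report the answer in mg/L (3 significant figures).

0.0237 mg/L

510 L/s = 0.51 m³/s.
3620 L/s = 3.62 m³/s.
2.6 µg/L = 0.0026 mg/L.
After complete mixing, C₀ = (0.51·0.205 + 3.62·0.0026) / 4.13 = 0.02759 mg/L.
Travel time t = 3.41e+04 m / 0.19 m/s = 1.795e+05 s = 2.077 d.
C = 0.02759·exp(−0.073·2.077) = 0.02759·0.8593 = 0.02371 mg/L.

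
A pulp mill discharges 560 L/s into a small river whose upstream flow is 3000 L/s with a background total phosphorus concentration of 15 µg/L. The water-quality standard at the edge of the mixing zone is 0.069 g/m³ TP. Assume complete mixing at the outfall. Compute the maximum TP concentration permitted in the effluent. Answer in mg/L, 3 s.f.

560 L/s = 0.56 m³/s.
3000 L/s = 3 m³/s.
15 µg/L = 0.015 mg/L.
Mass balance: 0.069·3.56 = 0.56·Cₑ + 3·0.015.
Cₑ = (0.2456 − 0.045) / 0.56 = 0.3583 mg/L.

0.358 mg/L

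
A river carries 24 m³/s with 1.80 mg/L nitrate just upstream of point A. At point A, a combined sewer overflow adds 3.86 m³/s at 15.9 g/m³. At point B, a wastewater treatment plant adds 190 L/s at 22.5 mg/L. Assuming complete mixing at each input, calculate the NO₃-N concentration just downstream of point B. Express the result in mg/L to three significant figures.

After input A: C = (24·1.8 + 3.86·15.9) / 27.86 = 3.754 mg/L.
190 L/s = 0.19 m³/s.
After input B: C = (27.86·3.754 + 0.19·22.5) / 28.05 = 3.881 mg/L.

3.88 mg/L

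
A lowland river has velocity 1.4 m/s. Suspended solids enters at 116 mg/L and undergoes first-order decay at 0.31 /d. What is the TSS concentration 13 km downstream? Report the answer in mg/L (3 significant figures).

Travel time t = 13 km / 1.4 m/s = 1.3e+04/1.4 = 9286 s = 0.1075 d.
First-order decay: C = 116·exp(−0.31·0.1075) = 116·0.9672 = 112.2 mg/L.

112 mg/L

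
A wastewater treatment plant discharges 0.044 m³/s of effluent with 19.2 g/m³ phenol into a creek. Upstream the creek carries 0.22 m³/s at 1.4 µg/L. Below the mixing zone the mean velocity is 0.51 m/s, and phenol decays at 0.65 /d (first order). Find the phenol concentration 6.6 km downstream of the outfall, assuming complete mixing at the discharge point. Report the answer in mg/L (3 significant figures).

1.4 µg/L = 0.0014 mg/L.
After complete mixing, C₀ = (0.044·19.2 + 0.22·0.0014) / 0.264 = 3.201 mg/L.
Travel time t = 6600 m / 0.51 m/s = 1.294e+04 s = 0.1498 d.
C = 3.201·exp(−0.65·0.1498) = 3.201·0.9072 = 2.904 mg/L.

2.90 mg/L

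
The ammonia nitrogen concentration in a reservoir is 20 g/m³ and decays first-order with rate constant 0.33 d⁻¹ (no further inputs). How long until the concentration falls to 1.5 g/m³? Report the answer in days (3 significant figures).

7.85 d

t = ln(C₀/C)/k = ln(20/1.5)/0.33 = 2.59/0.33 = 7.849 d.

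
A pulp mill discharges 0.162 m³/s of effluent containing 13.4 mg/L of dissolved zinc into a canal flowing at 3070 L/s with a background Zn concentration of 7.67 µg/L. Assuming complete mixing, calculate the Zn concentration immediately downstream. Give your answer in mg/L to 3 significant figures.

3070 L/s = 3.07 m³/s.
7.67 µg/L = 0.00767 mg/L.
Flow-weighted mixing gives C = (0.162·13.4 + 3.07·0.00767) / (0.162 + 3.07) = 2.194/3.232 = 0.6789 mg/L.

0.679 mg/L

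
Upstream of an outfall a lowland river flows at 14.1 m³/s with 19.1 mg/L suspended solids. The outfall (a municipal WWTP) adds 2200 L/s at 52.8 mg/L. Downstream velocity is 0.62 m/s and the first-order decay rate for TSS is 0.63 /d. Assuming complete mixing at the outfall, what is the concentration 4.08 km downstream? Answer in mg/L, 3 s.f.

2200 L/s = 2.2 m³/s.
After complete mixing, C₀ = (2.2·52.8 + 14.1·19.1) / 16.3 = 23.65 mg/L.
Travel time t = 4080 m / 0.62 m/s = 6581 s = 0.07616 d.
C = 23.65·exp(−0.63·0.07616) = 23.65·0.9531 = 22.54 mg/L.

22.5 mg/L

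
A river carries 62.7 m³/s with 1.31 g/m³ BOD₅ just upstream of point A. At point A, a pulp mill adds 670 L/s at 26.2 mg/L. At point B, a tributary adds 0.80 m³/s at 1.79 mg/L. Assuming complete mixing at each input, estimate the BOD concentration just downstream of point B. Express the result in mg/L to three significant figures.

670 L/s = 0.67 m³/s.
After input A: C = (62.7·1.31 + 0.67·26.2) / 63.37 = 1.573 mg/L.
After input B: C = (63.37·1.573 + 0.8·1.79) / 64.17 = 1.576 mg/L.

1.58 mg/L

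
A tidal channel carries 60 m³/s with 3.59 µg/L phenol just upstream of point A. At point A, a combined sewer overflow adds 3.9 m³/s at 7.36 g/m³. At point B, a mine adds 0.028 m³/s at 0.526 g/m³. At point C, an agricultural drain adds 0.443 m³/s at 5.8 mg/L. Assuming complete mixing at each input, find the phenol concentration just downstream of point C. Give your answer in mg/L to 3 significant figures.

0.489 mg/L

3.59 µg/L = 0.00359 mg/L.
After input A: C = (60·0.00359 + 3.9·7.36) / 63.9 = 0.4526 mg/L.
After input B: C = (63.9·0.4526 + 0.028·0.526) / 63.93 = 0.4526 mg/L.
After input C: C = (63.93·0.4526 + 0.443·5.8) / 64.37 = 0.4894 mg/L.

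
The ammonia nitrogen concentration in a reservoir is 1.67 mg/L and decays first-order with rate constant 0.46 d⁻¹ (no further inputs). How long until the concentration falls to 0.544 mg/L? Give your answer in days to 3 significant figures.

2.44 d

t = ln(C₀/C)/k = ln(1.67/0.544)/0.46 = 1.122/0.46 = 2.438 d.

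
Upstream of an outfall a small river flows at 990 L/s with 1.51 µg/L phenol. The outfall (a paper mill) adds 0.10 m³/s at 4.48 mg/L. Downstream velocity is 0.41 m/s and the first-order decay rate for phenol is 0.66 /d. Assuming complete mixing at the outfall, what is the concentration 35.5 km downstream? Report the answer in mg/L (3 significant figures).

990 L/s = 0.99 m³/s.
1.51 µg/L = 0.00151 mg/L.
After complete mixing, C₀ = (0.1·4.48 + 0.99·0.00151) / 1.09 = 0.4124 mg/L.
Travel time t = 3.55e+04 m / 0.41 m/s = 8.659e+04 s = 1.002 d.
C = 0.4124·exp(−0.66·1.002) = 0.4124·0.5161 = 0.2128 mg/L.

0.213 mg/L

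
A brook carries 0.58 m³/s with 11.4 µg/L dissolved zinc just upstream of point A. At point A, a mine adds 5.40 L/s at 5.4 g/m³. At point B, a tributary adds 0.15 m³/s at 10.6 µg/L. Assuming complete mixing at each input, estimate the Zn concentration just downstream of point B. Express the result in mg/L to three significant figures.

11.4 µg/L = 0.0114 mg/L.
5.40 L/s = 0.0054 m³/s.
After input A: C = (0.58·0.0114 + 0.0054·5.4) / 0.5854 = 0.06111 mg/L.
10.6 µg/L = 0.0106 mg/L.
After input B: C = (0.5854·0.06111 + 0.15·0.0106) / 0.7354 = 0.05081 mg/L.

0.0508 mg/L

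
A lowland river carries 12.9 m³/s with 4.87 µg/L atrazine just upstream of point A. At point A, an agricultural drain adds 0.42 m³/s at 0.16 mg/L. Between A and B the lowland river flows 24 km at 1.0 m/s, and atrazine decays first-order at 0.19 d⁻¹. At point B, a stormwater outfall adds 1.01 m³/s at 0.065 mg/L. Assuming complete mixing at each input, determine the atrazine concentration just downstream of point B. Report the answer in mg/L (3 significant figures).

0.0132 mg/L

4.87 µg/L = 0.00487 mg/L.
After input A: C = (12.9·0.00487 + 0.42·0.16) / 13.32 = 0.009761 mg/L.
Over the 24 km reach to input B (t = 2.4e+04 s = 0.2778 d), decay gives C = 0.009761·exp(−0.19·0.2778) = 0.00926 mg/L.
After input B: C = (13.32·0.00926 + 1.01·0.065) / 14.33 = 0.01319 mg/L.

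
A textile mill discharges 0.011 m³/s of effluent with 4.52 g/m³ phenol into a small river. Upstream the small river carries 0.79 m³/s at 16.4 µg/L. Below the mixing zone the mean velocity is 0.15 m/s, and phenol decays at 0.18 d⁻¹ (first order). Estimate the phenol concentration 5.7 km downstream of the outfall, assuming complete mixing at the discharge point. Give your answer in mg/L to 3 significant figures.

16.4 µg/L = 0.0164 mg/L.
After complete mixing, C₀ = (0.011·4.52 + 0.79·0.0164) / 0.801 = 0.07825 mg/L.
Travel time t = 5700 m / 0.15 m/s = 3.8e+04 s = 0.4398 d.
C = 0.07825·exp(−0.18·0.4398) = 0.07825·0.9239 = 0.07229 mg/L.

0.0723 mg/L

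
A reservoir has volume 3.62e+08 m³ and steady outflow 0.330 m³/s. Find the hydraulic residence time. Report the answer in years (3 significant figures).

Q = 0.330 m³/s × 3.156e+07 s/yr = 1.041e+07 m³/yr.
Hydraulic residence time τ = V/Q = 3.62e+08/1.041e+07 = 34.76 yr.

34.8 yr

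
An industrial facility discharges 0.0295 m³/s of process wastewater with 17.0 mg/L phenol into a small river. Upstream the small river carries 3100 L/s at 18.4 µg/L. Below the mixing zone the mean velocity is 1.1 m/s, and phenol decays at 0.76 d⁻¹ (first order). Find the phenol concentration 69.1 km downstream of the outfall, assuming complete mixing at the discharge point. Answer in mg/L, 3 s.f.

3100 L/s = 3.1 m³/s.
18.4 µg/L = 0.0184 mg/L.
After complete mixing, C₀ = (0.0295·17 + 3.1·0.0184) / 3.13 = 0.1785 mg/L.
Travel time t = 6.91e+04 m / 1.1 m/s = 6.282e+04 s = 0.7271 d.
C = 0.1785·exp(−0.76·0.7271) = 0.1785·0.5755 = 0.1027 mg/L.

0.103 mg/L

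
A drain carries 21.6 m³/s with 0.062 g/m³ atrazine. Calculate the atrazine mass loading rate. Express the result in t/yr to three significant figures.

42.3 t/yr

Mass flux = Q·C = 21.6 m³/s × 0.062 g/m³ = 1.339 g/s.
= 1.339 g/s × 31.56 = 42.26 t/yr.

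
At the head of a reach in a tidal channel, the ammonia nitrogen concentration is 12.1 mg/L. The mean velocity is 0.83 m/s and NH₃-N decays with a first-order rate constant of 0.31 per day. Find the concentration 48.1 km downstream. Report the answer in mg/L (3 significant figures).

9.83 mg/L

Travel time t = 48.1 km / 0.83 m/s = 4.81e+04/0.83 = 5.795e+04 s = 0.6707 d.
First-order decay: C = 12.1·exp(−0.31·0.6707) = 12.1·0.8123 = 9.828 mg/L.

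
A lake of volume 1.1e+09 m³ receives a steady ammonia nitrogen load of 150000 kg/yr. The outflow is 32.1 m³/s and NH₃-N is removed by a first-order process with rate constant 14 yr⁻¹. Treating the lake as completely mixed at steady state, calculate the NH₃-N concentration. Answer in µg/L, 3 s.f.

Outflow Q = 32.1 m³/s × 3.156e+07 s/yr = 1.013e+09 m³/yr.
Steady-state CSTR mass balance: W = Q·C + k·V·C, so C = W/(Q + kV).
Q + kV = 1.013e+09 + 14·1.1e+09 = 1.641e+10 m³/yr.
C = 150000/1.641e+10 = 9.139e-06 kg/m³ = 0.009139 mg/L = 9.139 µg/L.

9.14 µg/L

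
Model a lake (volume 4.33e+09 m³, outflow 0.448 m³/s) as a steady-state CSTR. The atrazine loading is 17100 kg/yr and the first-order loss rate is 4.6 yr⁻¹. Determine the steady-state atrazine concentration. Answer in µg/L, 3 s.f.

0.858 µg/L

Outflow Q = 0.448 m³/s × 3.156e+07 s/yr = 1.414e+07 m³/yr.
Steady-state CSTR mass balance: W = Q·C + k·V·C, so C = W/(Q + kV).
Q + kV = 1.414e+07 + 4.6·4.33e+09 = 1.993e+10 m³/yr.
C = 17100/1.993e+10 = 8.579e-07 kg/m³ = 0.0008579 mg/L = 0.8579 µg/L.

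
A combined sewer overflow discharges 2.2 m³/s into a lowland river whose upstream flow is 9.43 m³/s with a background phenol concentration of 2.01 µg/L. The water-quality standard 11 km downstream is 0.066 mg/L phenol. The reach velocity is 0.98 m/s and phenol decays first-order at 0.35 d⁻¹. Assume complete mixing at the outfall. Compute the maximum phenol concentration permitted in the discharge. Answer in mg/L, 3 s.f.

2.01 µg/L = 0.00201 mg/L.
Travel time to the compliance point: t = 1.1e+04/0.98 = 1.122e+04 s = 0.1299 d; decay factor exp(−0.35·0.1299) = 0.9555.
So the concentration just after mixing may be at most 0.066/0.9555 = 0.06907 mg/L.
Mass balance: 0.06907·11.63 = 2.2·Cₑ + 9.43·0.00201.
Cₑ = (0.8033 − 0.01895) / 2.2 = 0.3565 mg/L.

0.357 mg/L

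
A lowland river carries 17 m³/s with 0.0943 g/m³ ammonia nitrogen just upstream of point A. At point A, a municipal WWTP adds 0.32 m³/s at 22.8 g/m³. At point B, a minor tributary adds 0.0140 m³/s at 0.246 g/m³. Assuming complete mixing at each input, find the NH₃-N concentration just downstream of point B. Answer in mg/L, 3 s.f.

After input A: C = (17·0.0943 + 0.32·22.8) / 17.32 = 0.5138 mg/L.
After input B: C = (17.32·0.5138 + 0.014·0.246) / 17.33 = 0.5136 mg/L.

0.514 mg/L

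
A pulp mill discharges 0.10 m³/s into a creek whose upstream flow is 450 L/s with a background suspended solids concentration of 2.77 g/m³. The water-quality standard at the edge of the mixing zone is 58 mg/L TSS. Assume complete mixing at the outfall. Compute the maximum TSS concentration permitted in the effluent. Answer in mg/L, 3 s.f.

307 mg/L

450 L/s = 0.45 m³/s.
Mass balance: 58·0.55 = 0.1·Cₑ + 0.45·2.77.
Cₑ = (31.9 − 1.246) / 0.1 = 306.5 mg/L.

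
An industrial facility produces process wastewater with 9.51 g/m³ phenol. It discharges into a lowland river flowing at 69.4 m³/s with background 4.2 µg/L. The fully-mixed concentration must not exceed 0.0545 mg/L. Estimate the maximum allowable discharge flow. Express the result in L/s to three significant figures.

369 L/s

4.2 µg/L = 0.0042 mg/L.
Mass balance at complete mixing: C_std·(Q_w + Q_r) = Q_w·C_e + Q_r·C_b.
Rearranging, Q_w = Q_r·(C_std − C_b)/(C_e − C_std) = 69.4·(0.0545 − 0.0042) / (9.51 − 0.0545) = 0.3692 m³/s.
= 369.2 L/s.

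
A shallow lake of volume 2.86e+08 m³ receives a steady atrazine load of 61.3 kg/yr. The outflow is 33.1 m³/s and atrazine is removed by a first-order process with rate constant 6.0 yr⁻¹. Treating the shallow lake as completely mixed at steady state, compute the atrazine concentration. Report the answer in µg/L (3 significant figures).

0.0222 µg/L

Outflow Q = 33.1 m³/s × 3.156e+07 s/yr = 1.045e+09 m³/yr.
Steady-state CSTR mass balance: W = Q·C + k·V·C, so C = W/(Q + kV).
Q + kV = 1.045e+09 + 6.0·2.86e+08 = 2.761e+09 m³/yr.
C = 61.3/2.761e+09 = 2.221e-08 kg/m³ = 2.221e-05 mg/L = 0.02221 µg/L.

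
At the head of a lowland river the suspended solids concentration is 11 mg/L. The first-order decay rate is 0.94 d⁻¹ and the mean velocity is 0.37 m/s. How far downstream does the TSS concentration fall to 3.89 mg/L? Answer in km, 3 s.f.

From C = C₀·e^(−kt), t = ln(C₀/C)/k = ln(11/3.89)/0.94 = 1.039/0.94 = 1.106 d.
Distance = v·t = 0.37 m/s × 9.554e+04 s = 3.535e+04 m = 35.35 km.

35.4 km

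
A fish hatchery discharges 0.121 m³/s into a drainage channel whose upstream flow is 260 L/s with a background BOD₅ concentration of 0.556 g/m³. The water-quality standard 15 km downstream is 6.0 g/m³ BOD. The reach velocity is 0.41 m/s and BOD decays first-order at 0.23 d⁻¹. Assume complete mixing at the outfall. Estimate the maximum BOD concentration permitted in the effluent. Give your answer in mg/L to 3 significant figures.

19.6 mg/L

260 L/s = 0.26 m³/s.
Travel time to the compliance point: t = 1.5e+04/0.41 = 3.659e+04 s = 0.4234 d; decay factor exp(−0.23·0.4234) = 0.9072.
So the concentration just after mixing may be at most 6/0.9072 = 6.614 mg/L.
Mass balance: 6.614·0.381 = 0.121·Cₑ + 0.26·0.556.
Cₑ = (2.52 − 0.1446) / 0.121 = 19.63 mg/L.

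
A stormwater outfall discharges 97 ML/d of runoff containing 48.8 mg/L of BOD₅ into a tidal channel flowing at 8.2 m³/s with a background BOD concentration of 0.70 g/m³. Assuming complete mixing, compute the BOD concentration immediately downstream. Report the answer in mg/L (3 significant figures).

97 ML/d = 1.123 m³/s.
Conservation of mass across the mixing zone: C = (1.123·48.8 + 8.2·0.7) / (1.123 + 8.2) = 60.53/9.323 = 6.492 mg/L.

6.49 mg/L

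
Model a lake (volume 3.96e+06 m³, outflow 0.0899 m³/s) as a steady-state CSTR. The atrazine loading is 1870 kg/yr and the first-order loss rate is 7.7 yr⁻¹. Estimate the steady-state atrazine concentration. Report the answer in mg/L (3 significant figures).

Outflow Q = 0.0899 m³/s × 3.156e+07 s/yr = 2.837e+06 m³/yr.
Steady-state CSTR mass balance: W = Q·C + k·V·C, so C = W/(Q + kV).
Q + kV = 2.837e+06 + 7.7·3.96e+06 = 3.333e+07 m³/yr.
C = 1870/3.333e+07 = 5.611e-05 kg/m³ = 0.05611 mg/L.

0.0561 mg/L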